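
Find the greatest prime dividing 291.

97

291 = 3 · 97
97 is prime.
So 291 = 3 · 97; the largest prime factor is 97.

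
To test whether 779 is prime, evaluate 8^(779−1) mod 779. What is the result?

8^1 ≡ 8 (mod 779)
8^2 ≡ 8^2 = 64 ≡ 64 (mod 779)
8^4 ≡ 64^2 = 4096 ≡ 201 (mod 779)
8^8 ≡ 201^2 = 40401 ≡ 672 (mod 779)
8^16 ≡ 672^2 = 451584 ≡ 543 (mod 779)
8^32 ≡ 543^2 = 294849 ≡ 387 (mod 779)
8^64 ≡ 387^2 = 149769 ≡ 201 (mod 779)
8^128 ≡ 201^2 = 40401 ≡ 672 (mod 779)
8^256 ≡ 672^2 = 451584 ≡ 543 (mod 779)
8^512 ≡ 543^2 = 294849 ≡ 387 (mod 779)
778 = 512 + 256 + 8 + 2 in binary powers of 2.
So 8^778 ≡ 387 · 543 · 672 · 64 ≡ 353 (mod 779).
Since 353 ≠ 1, base 8 is a Fermat witness: 779 is composite.

353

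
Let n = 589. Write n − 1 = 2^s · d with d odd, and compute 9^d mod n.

589 − 1 = 588 = 2^2 · 147, so d = 147.
9^1 ≡ 9 (mod 589)
9^2 ≡ 9^2 = 81 ≡ 81 (mod 589)
9^4 ≡ 81^2 = 6561 ≡ 82 (mod 589)
9^8 ≡ 82^2 = 6724 ≡ 245 (mod 589)
9^16 ≡ 245^2 = 60025 ≡ 536 (mod 589)
9^32 ≡ 536^2 = 287296 ≡ 453 (mod 589)
9^64 ≡ 453^2 = 205209 ≡ 237 (mod 589)
9^128 ≡ 237^2 = 56169 ≡ 214 (mod 589)
147 = 128 + 16 + 2 + 1 in binary powers of 2.
So 9^147 ≡ 214 · 536 · 81 · 9 ≡ 64 (mod 589).
Squaring chain: 64 → 562; never reaches −1, so base 9 is a Miller–Rabin witness that 589 is composite.

64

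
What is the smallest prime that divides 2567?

2567 is odd.
Digit sum 20, not divisible by 3.
Ends in 7: not divisible by 5.
7: 2567 = 7·366 + 5
11: 2567 = 11·233 + 4
13: 2567 = 13·197 + 6
17: 2567 = 17·151

17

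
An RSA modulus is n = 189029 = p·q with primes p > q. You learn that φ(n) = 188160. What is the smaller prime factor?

φ(n) = (p−1)(q−1) = n − (p+q) + 1, so p + q = 189029 − 188160 + 1 = 870.
p and q are the roots of t² − 870t + 189029 = 0.
Discriminant: 870² − 4·189029 = 756900 − 756116 = 784; √784 = 28.
q = (870 − 28)/2 = 421, p = (870 + 28)/2 = 449.
Check: 421 · 449 = 189029.

421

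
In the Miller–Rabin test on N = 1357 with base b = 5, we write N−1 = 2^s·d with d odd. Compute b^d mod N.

1357 − 1 = 1356 = 2^2 · 339, so d = 339.
5^1 ≡ 5 (mod 1357)
5^2 ≡ 5^2 = 25 ≡ 25 (mod 1357)
5^4 ≡ 25^2 = 625 ≡ 625 (mod 1357)
5^8 ≡ 625^2 = 390625 ≡ 1166 (mod 1357)
5^16 ≡ 1166^2 = 1359556 ≡ 1199 (mod 1357)
5^32 ≡ 1199^2 = 1437601 ≡ 538 (mod 1357)
5^64 ≡ 538^2 = 289444 ≡ 403 (mod 1357)
5^128 ≡ 403^2 = 162409 ≡ 926 (mod 1357)
5^256 ≡ 926^2 = 857476 ≡ 1209 (mod 1357)
339 = 256 + 64 + 16 + 2 + 1 in binary powers of 2.
So 5^339 ≡ 1209 · 403 · 1199 · 25 · 5 ≡ 724 (mod 1357).
Squaring chain: 724 → 374; never reaches −1, so base 5 is a Miller–Rabin witness that 1357 is composite.

724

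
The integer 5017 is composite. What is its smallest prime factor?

5017 is odd.
Digit sum 13, not divisible by 3.
Ends in 7: not divisible by 5.
7: 5017 = 7·716 + 5
11: 5017 = 11·456 + 1
13: 5017 = 13·385 + 12
17: 5017 = 17·295 + 2
19: 5017 = 19·264 + 1
23: 5017 = 23·218 + 3
29: 5017 = 29·173

29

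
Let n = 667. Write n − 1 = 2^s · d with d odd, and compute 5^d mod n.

332

667 − 1 = 666 = 2^1 · 333, so d = 333.
5^1 ≡ 5 (mod 667)
5^2 ≡ 5^2 = 25 ≡ 25 (mod 667)
5^4 ≡ 25^2 = 625 ≡ 625 (mod 667)
5^8 ≡ 625^2 = 390625 ≡ 430 (mod 667)
5^16 ≡ 430^2 = 184900 ≡ 141 (mod 667)
5^32 ≡ 141^2 = 19881 ≡ 538 (mod 667)
5^64 ≡ 538^2 = 289444 ≡ 633 (mod 667)
5^128 ≡ 633^2 = 400689 ≡ 489 (mod 667)
5^256 ≡ 489^2 = 239121 ≡ 335 (mod 667)
333 = 256 + 64 + 8 + 4 + 1 in binary powers of 2.
So 5^333 ≡ 335 · 633 · 430 · 625 · 5 ≡ 332 (mod 667).
Squaring chain: 332; never reaches −1, so base 5 is a Miller–Rabin witness that 667 is composite.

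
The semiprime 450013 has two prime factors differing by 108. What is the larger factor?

727

Since p = q + 108, we have 450013 = q(q + 108), so q² + 108q − 450013 = 0.
Discriminant: 108² + 4·450013 = 11664 + 1800052 = 1811716; √1811716 = 1346.
q = (−108 + 1346)/2 = 619, and p = q + 108 = 727.
Check: 619 · 727 = 450013.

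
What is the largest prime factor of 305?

61

305 = 5 · 61
61 is prime.
So 305 = 5 · 61; the largest prime factor is 61.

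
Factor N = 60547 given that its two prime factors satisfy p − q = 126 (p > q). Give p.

317

Since p = q + 126, we have 60547 = q(q + 126), so q² + 126q − 60547 = 0.
Discriminant: 126² + 4·60547 = 15876 + 242188 = 258064; √258064 = 508.
q = (−126 + 508)/2 = 191, and p = q + 126 = 317.
Check: 191 · 317 = 60547.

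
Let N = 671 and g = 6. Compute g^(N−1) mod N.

6^1 ≡ 6 (mod 671)
6^2 ≡ 6^2 = 36 ≡ 36 (mod 671)
6^4 ≡ 36^2 = 1296 ≡ 625 (mod 671)
6^8 ≡ 625^2 = 390625 ≡ 103 (mod 671)
6^16 ≡ 103^2 = 10609 ≡ 544 (mod 671)
6^32 ≡ 544^2 = 295936 ≡ 25 (mod 671)
6^64 ≡ 25^2 = 625 ≡ 625 (mod 671)
6^128 ≡ 625^2 = 390625 ≡ 103 (mod 671)
6^256 ≡ 103^2 = 10609 ≡ 544 (mod 671)
6^512 ≡ 544^2 = 295936 ≡ 25 (mod 671)
670 = 512 + 128 + 16 + 8 + 4 + 2 in binary powers of 2.
So 6^670 ≡ 25 · 103 · 544 · 103 · 625 · 36 ≡ 353 (mod 671).
Since 353 ≠ 1, base 6 is a Fermat witness: 671 is composite.

353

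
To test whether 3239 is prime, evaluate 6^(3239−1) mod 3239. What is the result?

6^1 ≡ 6 (mod 3239)
6^2 ≡ 6^2 = 36 ≡ 36 (mod 3239)
6^4 ≡ 36^2 = 1296 ≡ 1296 (mod 3239)
6^8 ≡ 1296^2 = 1679616 ≡ 1814 (mod 3239)
6^16 ≡ 1814^2 = 3290596 ≡ 3011 (mod 3239)
6^32 ≡ 3011^2 = 9066121 ≡ 160 (mod 3239)
6^64 ≡ 160^2 = 25600 ≡ 2927 (mod 3239)
6^128 ≡ 2927^2 = 8567329 ≡ 174 (mod 3239)
6^256 ≡ 174^2 = 30276 ≡ 1125 (mod 3239)
6^512 ≡ 1125^2 = 1265625 ≡ 2415 (mod 3239)
6^1024 ≡ 2415^2 = 5832225 ≡ 2025 (mod 3239)
6^2048 ≡ 2025^2 = 4100625 ≡ 51 (mod 3239)
3238 = 2048 + 1024 + 128 + 32 + 4 + 2 in binary powers of 2.
So 6^3238 ≡ 51 · 2025 · 174 · 160 · 1296 · 36 ≡ 705 (mod 3239).
Since 705 ≠ 1, base 6 is a Fermat witness: 3239 is composite.

705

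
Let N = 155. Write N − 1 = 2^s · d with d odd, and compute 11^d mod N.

155 − 1 = 154 = 2^1 · 77, so d = 77.
11^1 ≡ 11 (mod 155)
11^2 ≡ 11^2 = 121 ≡ 121 (mod 155)
11^4 ≡ 121^2 = 14641 ≡ 71 (mod 155)
11^8 ≡ 71^2 = 5041 ≡ 81 (mod 155)
11^16 ≡ 81^2 = 6561 ≡ 51 (mod 155)
11^32 ≡ 51^2 = 2601 ≡ 121 (mod 155)
11^64 ≡ 121^2 = 14641 ≡ 71 (mod 155)
77 = 64 + 8 + 4 + 1 in binary powers of 2.
So 11^77 ≡ 71 · 81 · 71 · 11 ≡ 96 (mod 155).
Squaring chain: 96; never reaches −1, so base 11 is a Miller–Rabin witness that 155 is composite.

96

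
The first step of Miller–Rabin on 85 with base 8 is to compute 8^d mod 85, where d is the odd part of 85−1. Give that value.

43

85 − 1 = 84 = 2^2 · 21, so d = 21.
8^1 ≡ 8 (mod 85)
8^2 ≡ 8^2 = 64 ≡ 64 (mod 85)
8^4 ≡ 64^2 = 4096 ≡ 16 (mod 85)
8^8 ≡ 16^2 = 256 ≡ 1 (mod 85)
8^16 ≡ 1^2 = 1 ≡ 1 (mod 85)
21 = 16 + 4 + 1 in binary powers of 2.
So 8^21 ≡ 1 · 16 · 8 ≡ 43 (mod 85).
Squaring chain: 43 → 64; never reaches −1, so base 8 is a Miller–Rabin witness that 85 is composite.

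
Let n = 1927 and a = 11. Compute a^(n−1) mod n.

484

11^1 ≡ 11 (mod 1927)
11^2 ≡ 11^2 = 121 ≡ 121 (mod 1927)
11^4 ≡ 121^2 = 14641 ≡ 1152 (mod 1927)
11^8 ≡ 1152^2 = 1327104 ≡ 1328 (mod 1927)
11^16 ≡ 1328^2 = 1763584 ≡ 379 (mod 1927)
11^32 ≡ 379^2 = 143641 ≡ 1043 (mod 1927)
11^64 ≡ 1043^2 = 1087849 ≡ 1021 (mod 1927)
11^128 ≡ 1021^2 = 1042441 ≡ 1861 (mod 1927)
11^256 ≡ 1861^2 = 3463321 ≡ 502 (mod 1927)
11^512 ≡ 502^2 = 252004 ≡ 1494 (mod 1927)
11^1024 ≡ 1494^2 = 2232036 ≡ 570 (mod 1927)
1926 = 1024 + 512 + 256 + 128 + 4 + 2 in binary powers of 2.
So 11^1926 ≡ 570 · 1494 · 502 · 1861 · 1152 · 121 ≡ 484 (mod 1927).
Since 484 ≠ 1, base 11 is a Fermat witness: 1927 is composite.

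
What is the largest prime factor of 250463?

250463 = 47 · 5329
5329 = 73 · 73
73 = 73 · 1
So 250463 = 47 · 73^2; the largest prime factor is 73.

73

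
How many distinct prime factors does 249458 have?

5

249458 = 2 · 124729
124729 = 11 · 11339
11339 = 17 · 667
667 = 23 · 29
249458 = 2 · 11 · 17 · 23 · 29, which has 5 distinct prime factors.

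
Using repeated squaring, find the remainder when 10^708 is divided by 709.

10^1 ≡ 10 (mod 709)
10^2 ≡ 10^2 = 100 ≡ 100 (mod 709)
10^4 ≡ 100^2 = 10000 ≡ 74 (mod 709)
10^8 ≡ 74^2 = 5476 ≡ 513 (mod 709)
10^16 ≡ 513^2 = 263169 ≡ 130 (mod 709)
10^32 ≡ 130^2 = 16900 ≡ 593 (mod 709)
10^64 ≡ 593^2 = 351649 ≡ 694 (mod 709)
10^128 ≡ 694^2 = 481636 ≡ 225 (mod 709)
10^256 ≡ 225^2 = 50625 ≡ 286 (mod 709)
10^512 ≡ 286^2 = 81796 ≡ 261 (mod 709)
708 = 512 + 128 + 64 + 4 in binary powers of 2.
So 10^708 ≡ 261 · 225 · 694 · 74 ≡ 1 (mod 709).
Since the result is 1, base 10 gives no evidence that 709 is composite.

1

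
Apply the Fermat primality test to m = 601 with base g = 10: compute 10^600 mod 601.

1

10^1 ≡ 10 (mod 601)
10^2 ≡ 10^2 = 100 ≡ 100 (mod 601)
10^4 ≡ 100^2 = 10000 ≡ 384 (mod 601)
10^8 ≡ 384^2 = 147456 ≡ 211 (mod 601)
10^16 ≡ 211^2 = 44521 ≡ 47 (mod 601)
10^32 ≡ 47^2 = 2209 ≡ 406 (mod 601)
10^64 ≡ 406^2 = 164836 ≡ 162 (mod 601)
10^128 ≡ 162^2 = 26244 ≡ 401 (mod 601)
10^256 ≡ 401^2 = 160801 ≡ 334 (mod 601)
10^512 ≡ 334^2 = 111556 ≡ 371 (mod 601)
600 = 512 + 64 + 16 + 8 in binary powers of 2.
So 10^600 ≡ 371 · 162 · 47 · 211 ≡ 1 (mod 601).
Since the result is 1, base 10 gives no evidence that 601 is composite.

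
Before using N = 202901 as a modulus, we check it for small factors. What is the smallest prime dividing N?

202901 is odd.
Digit sum 14, not divisible by 3.
Ends in 1: not divisible by 5.
7: 202901 = 7·28985 + 6
11: 202901 = 11·18445 + 6
13: 202901 = 13·15607 + 10
17: 202901 = 17·11935 + 6
19: 202901 = 19·10679

19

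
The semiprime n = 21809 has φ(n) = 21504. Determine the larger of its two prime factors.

φ(n) = (p−1)(q−1) = n − (p+q) + 1, so p + q = 21809 − 21504 + 1 = 306.
p and q are the roots of t² − 306t + 21809 = 0.
Discriminant: 306² − 4·21809 = 93636 − 87236 = 6400; √6400 = 80.
q = (306 − 80)/2 = 113, p = (306 + 80)/2 = 193.
Check: 113 · 193 = 21809.

193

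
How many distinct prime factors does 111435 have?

5

111435 = 3 · 37145
37145 = 5 · 7429
7429 = 17 · 437
437 = 19 · 23
111435 = 3 · 5 · 17 · 19 · 23, which has 5 distinct prime factors.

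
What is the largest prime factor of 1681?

1681 = 41 · 41
41 = 41 · 1
So 1681 = 41^2; the largest prime factor is 41.

41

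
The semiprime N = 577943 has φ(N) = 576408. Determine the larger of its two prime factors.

φ(n) = (p−1)(q−1) = n − (p+q) + 1, so p + q = 577943 − 576408 + 1 = 1536.
p and q are the roots of t² − 1536t + 577943 = 0.
Discriminant: 1536² − 4·577943 = 2359296 − 2311772 = 47524; √47524 = 218.
q = (1536 − 218)/2 = 659, p = (1536 + 218)/2 = 877.
Check: 659 · 877 = 577943.

877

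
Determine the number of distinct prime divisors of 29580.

5

29580 = 2^2 · 7395
7395 = 3 · 2465
2465 = 5 · 493
493 = 17 · 29
29580 = 2^2 · 3 · 5 · 17 · 29, which has 5 distinct prime factors.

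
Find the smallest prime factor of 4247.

4247 is odd.
Digit sum 17, not divisible by 3.
Ends in 7: not divisible by 5.
7: 4247 = 7·606 + 5
11: 4247 = 11·386 + 1
13: 4247 = 13·326 + 9
17: 4247 = 17·249 + 14
19: 4247 = 19·223 + 10
23: 4247 = 23·184 + 15
29: 4247 = 29·146 + 13
31: 4247 = 31·137

31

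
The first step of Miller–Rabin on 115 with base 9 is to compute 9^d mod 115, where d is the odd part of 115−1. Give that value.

104

115 − 1 = 114 = 2^1 · 57, so d = 57.
9^1 ≡ 9 (mod 115)
9^2 ≡ 9^2 = 81 ≡ 81 (mod 115)
9^4 ≡ 81^2 = 6561 ≡ 6 (mod 115)
9^8 ≡ 6^2 = 36 ≡ 36 (mod 115)
9^16 ≡ 36^2 = 1296 ≡ 31 (mod 115)
9^32 ≡ 31^2 = 961 ≡ 41 (mod 115)
57 = 32 + 16 + 8 + 1 in binary powers of 2.
So 9^57 ≡ 41 · 31 · 36 · 9 ≡ 104 (mod 115).
Squaring chain: 104; never reaches −1, so base 9 is a Miller–Rabin witness that 115 is composite.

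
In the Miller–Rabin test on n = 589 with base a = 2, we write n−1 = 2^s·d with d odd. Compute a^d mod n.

407

589 − 1 = 588 = 2^2 · 147, so d = 147.
2^1 ≡ 2 (mod 589)
2^2 ≡ 2^2 = 4 ≡ 4 (mod 589)
2^4 ≡ 4^2 = 16 ≡ 16 (mod 589)
2^8 ≡ 16^2 = 256 ≡ 256 (mod 589)
2^16 ≡ 256^2 = 65536 ≡ 157 (mod 589)
2^32 ≡ 157^2 = 24649 ≡ 500 (mod 589)
2^64 ≡ 500^2 = 250000 ≡ 264 (mod 589)
2^128 ≡ 264^2 = 69696 ≡ 194 (mod 589)
147 = 128 + 16 + 2 + 1 in binary powers of 2.
So 2^147 ≡ 194 · 157 · 4 · 2 ≡ 407 (mod 589).
Squaring chain: 407 → 140; never reaches −1, so base 2 is a Miller–Rabin witness that 589 is composite.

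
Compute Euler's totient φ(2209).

Factor: 2209 = 47^2.
φ(2209) = 47^1·(47−1) = 2162.

2162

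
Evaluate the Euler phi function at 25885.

Factor: 25885 = 5 · 31 · 167.
φ(25885) = (5−1) · (31−1) · (167−1) = 4 · 30 · 166 = 19920.

19920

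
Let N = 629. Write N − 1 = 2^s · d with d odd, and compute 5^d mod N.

309

629 − 1 = 628 = 2^2 · 157, so d = 157.
5^1 ≡ 5 (mod 629)
5^2 ≡ 5^2 = 25 ≡ 25 (mod 629)
5^4 ≡ 25^2 = 625 ≡ 625 (mod 629)
5^8 ≡ 625^2 = 390625 ≡ 16 (mod 629)
5^16 ≡ 16^2 = 256 ≡ 256 (mod 629)
5^32 ≡ 256^2 = 65536 ≡ 120 (mod 629)
5^64 ≡ 120^2 = 14400 ≡ 562 (mod 629)
5^128 ≡ 562^2 = 315844 ≡ 86 (mod 629)
157 = 128 + 16 + 8 + 4 + 1 in binary powers of 2.
So 5^157 ≡ 86 · 256 · 16 · 625 · 5 ≡ 309 (mod 629).
Squaring chain: 309 → 502; never reaches −1, so base 5 is a Miller–Rabin witness that 629 is composite.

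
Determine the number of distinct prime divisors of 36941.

3

36941 = 17 · 2173
2173 = 41 · 53
36941 = 17 · 41 · 53, which has 3 distinct prime factors.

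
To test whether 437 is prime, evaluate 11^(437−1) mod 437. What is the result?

315

11^1 ≡ 11 (mod 437)
11^2 ≡ 11^2 = 121 ≡ 121 (mod 437)
11^4 ≡ 121^2 = 14641 ≡ 220 (mod 437)
11^8 ≡ 220^2 = 48400 ≡ 330 (mod 437)
11^16 ≡ 330^2 = 108900 ≡ 87 (mod 437)
11^32 ≡ 87^2 = 7569 ≡ 140 (mod 437)
11^64 ≡ 140^2 = 19600 ≡ 372 (mod 437)
11^128 ≡ 372^2 = 138384 ≡ 292 (mod 437)
11^256 ≡ 292^2 = 85264 ≡ 49 (mod 437)
436 = 256 + 128 + 32 + 16 + 4 in binary powers of 2.
So 11^436 ≡ 49 · 292 · 140 · 87 · 220 ≡ 315 (mod 437).
Since 315 ≠ 1, base 11 is a Fermat witness: 437 is composite.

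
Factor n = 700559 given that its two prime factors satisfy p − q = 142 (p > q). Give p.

Since p = q + 142, we have 700559 = q(q + 142), so q² + 142q − 700559 = 0.
Discriminant: 142² + 4·700559 = 20164 + 2802236 = 2822400; √2822400 = 1680.
q = (−142 + 1680)/2 = 769, and p = q + 142 = 911.
Check: 769 · 911 = 700559.

911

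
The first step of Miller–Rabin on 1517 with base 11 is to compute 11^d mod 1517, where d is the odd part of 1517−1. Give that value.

1010

1517 − 1 = 1516 = 2^2 · 379, so d = 379.
11^1 ≡ 11 (mod 1517)
11^2 ≡ 11^2 = 121 ≡ 121 (mod 1517)
11^4 ≡ 121^2 = 14641 ≡ 988 (mod 1517)
11^8 ≡ 988^2 = 976144 ≡ 713 (mod 1517)
11^16 ≡ 713^2 = 508369 ≡ 174 (mod 1517)
11^32 ≡ 174^2 = 30276 ≡ 1453 (mod 1517)
11^64 ≡ 1453^2 = 2111209 ≡ 1062 (mod 1517)
11^128 ≡ 1062^2 = 1127844 ≡ 713 (mod 1517)
11^256 ≡ 713^2 = 508369 ≡ 174 (mod 1517)
379 = 256 + 64 + 32 + 16 + 8 + 2 + 1 in binary powers of 2.
So 11^379 ≡ 174 · 1062 · 1453 · 174 · 713 · 121 · 11 ≡ 1010 (mod 1517).
Squaring chain: 1010 → 676; never reaches −1, so base 11 is a Miller–Rabin witness that 1517 is composite.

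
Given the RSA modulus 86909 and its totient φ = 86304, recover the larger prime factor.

φ(n) = (p−1)(q−1) = n − (p+q) + 1, so p + q = 86909 − 86304 + 1 = 606.
p and q are the roots of t² − 606t + 86909 = 0.
Discriminant: 606² − 4·86909 = 367236 − 347636 = 19600; √19600 = 140.
q = (606 − 140)/2 = 233, p = (606 + 140)/2 = 373.
Check: 233 · 373 = 86909.

373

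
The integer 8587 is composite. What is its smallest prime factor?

31

8587 is odd.
Digit sum 28, not divisible by 3.
Ends in 7: not divisible by 5.
7: 8587 = 7·1226 + 5
11: 8587 = 11·780 + 7
13: 8587 = 13·660 + 7
17: 8587 = 17·505 + 2
19: 8587 = 19·451 + 18
23: 8587 = 23·373 + 8
29: 8587 = 29·296 + 3
31: 8587 = 31·277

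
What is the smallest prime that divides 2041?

13

2041 is odd.
Digit sum 7, not divisible by 3.
Ends in 1: not divisible by 5.
7: 2041 = 7·291 + 4
11: 2041 = 11·185 + 6
13: 2041 = 13·157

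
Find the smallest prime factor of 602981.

31

602981 is odd.
Digit sum 26, not divisible by 3.
Ends in 1: not divisible by 5.
7: 602981 = 7·86140 + 1
11: 602981 = 11·54816 + 5
13: 602981 = 13·46383 + 2
17: 602981 = 17·35469 + 8
19: 602981 = 19·31735 + 16
23: 602981 = 23·26216 + 13
29: 602981 = 29·20792 + 13
31: 602981 = 31·19451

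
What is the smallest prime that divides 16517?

16517 is odd.
Digit sum 20, not divisible by 3.
Ends in 7: not divisible by 5.
7: 16517 = 7·2359 + 4
11: 16517 = 11·1501 + 6
13: 16517 = 13·1270 + 7
17: 16517 = 17·971 + 10
19: 16517 = 19·869 + 6
23: 16517 = 23·718 + 3
29: 16517 = 29·569 + 16
31: 16517 = 31·532 + 25
37: 16517 = 37·446 + 15
41: 16517 = 41·402 + 35
43: 16517 = 43·384 + 5
47: 16517 = 47·351 + 20
53: 16517 = 53·311 + 34
59: 16517 = 59·279 + 56
61: 16517 = 61·270 + 47
67: 16517 = 67·246 + 35
71: 16517 = 71·232 + 45
73: 16517 = 73·226 + 19
79: 16517 = 79·209 + 6
83: 16517 = 83·199

83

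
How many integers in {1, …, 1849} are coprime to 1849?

Factor: 1849 = 43^2.
φ(1849) = 43^1·(43−1) = 1806.

1806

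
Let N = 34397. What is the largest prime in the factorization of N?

59

34397 = 11 · 3127
3127 = 53 · 59
59 is prime.
So 34397 = 11 · 53 · 59; the largest prime factor is 59.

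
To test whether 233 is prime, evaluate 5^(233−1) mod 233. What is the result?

1

5^1 ≡ 5 (mod 233)
5^2 ≡ 5^2 = 25 ≡ 25 (mod 233)
5^4 ≡ 25^2 = 625 ≡ 159 (mod 233)
5^8 ≡ 159^2 = 25281 ≡ 117 (mod 233)
5^16 ≡ 117^2 = 13689 ≡ 175 (mod 233)
5^32 ≡ 175^2 = 30625 ≡ 102 (mod 233)
5^64 ≡ 102^2 = 10404 ≡ 152 (mod 233)
5^128 ≡ 152^2 = 23104 ≡ 37 (mod 233)
232 = 128 + 64 + 32 + 8 in binary powers of 2.
So 5^232 ≡ 37 · 152 · 102 · 117 ≡ 1 (mod 233).
Since the result is 1, base 5 gives no evidence that 233 is composite.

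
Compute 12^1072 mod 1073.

900

12^1 ≡ 12 (mod 1073)
12^2 ≡ 12^2 = 144 ≡ 144 (mod 1073)
12^4 ≡ 144^2 = 20736 ≡ 349 (mod 1073)
12^8 ≡ 349^2 = 121801 ≡ 552 (mod 1073)
12^16 ≡ 552^2 = 304704 ≡ 1045 (mod 1073)
12^32 ≡ 1045^2 = 1092025 ≡ 784 (mod 1073)
12^64 ≡ 784^2 = 614656 ≡ 900 (mod 1073)
12^128 ≡ 900^2 = 810000 ≡ 958 (mod 1073)
12^256 ≡ 958^2 = 917764 ≡ 349 (mod 1073)
12^512 ≡ 349^2 = 121801 ≡ 552 (mod 1073)
12^1024 ≡ 552^2 = 304704 ≡ 1045 (mod 1073)
1072 = 1024 + 32 + 16 in binary powers of 2.
So 12^1072 ≡ 1045 · 784 · 1045 ≡ 900 (mod 1073).
Since 900 ≠ 1, base 12 is a Fermat witness: 1073 is composite.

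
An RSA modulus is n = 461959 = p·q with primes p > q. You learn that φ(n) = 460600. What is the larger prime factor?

701

φ(n) = (p−1)(q−1) = n − (p+q) + 1, so p + q = 461959 − 460600 + 1 = 1360.
p and q are the roots of t² − 1360t + 461959 = 0.
Discriminant: 1360² − 4·461959 = 1849600 − 1847836 = 1764; √1764 = 42.
q = (1360 − 42)/2 = 659, p = (1360 + 42)/2 = 701.
Check: 659 · 701 = 461959.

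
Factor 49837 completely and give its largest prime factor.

49837 = 19 · 2623
2623 = 43 · 61
61 is prime.
So 49837 = 19 · 43 · 61; the largest prime factor is 61.

61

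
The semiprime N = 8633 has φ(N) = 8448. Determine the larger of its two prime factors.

φ(n) = (p−1)(q−1) = n − (p+q) + 1, so p + q = 8633 − 8448 + 1 = 186.
p and q are the roots of t² − 186t + 8633 = 0.
Discriminant: 186² − 4·8633 = 34596 − 34532 = 64; √64 = 8.
q = (186 − 8)/2 = 89, p = (186 + 8)/2 = 97.
Check: 89 · 97 = 8633.

97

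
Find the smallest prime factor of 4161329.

59

4161329 is odd.
Digit sum 26, not divisible by 3.
Ends in 9: not divisible by 5.
7: 4161329 = 7·594475 + 4
11: 4161329 = 11·378302 + 7
13: 4161329 = 13·320102 + 3
17: 4161329 = 17·244784 + 1
19: 4161329 = 19·219017 + 6
23: 4161329 = 23·180927 + 8
29: 4161329 = 29·143494 + 3
31: 4161329 = 31·134236 + 13
37: 4161329 = 37·112468 + 13
41: 4161329 = 41·101495 + 34
43: 4161329 = 43·96775 + 4
47: 4161329 = 47·88538 + 43
53: 4161329 = 53·78515 + 34
59: 4161329 = 59·70531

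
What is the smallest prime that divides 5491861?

5491861 is odd.
Digit sum 34, not divisible by 3.
Ends in 1: not divisible by 5.
7: 5491861 = 7·784551 + 4
11: 5491861 = 11·499260 + 1
13: 5491861 = 13·422450 + 11
17: 5491861 = 17·323050 + 11
19: 5491861 = 19·289045 + 6
23: 5491861 = 23·238776 + 13
29: 5491861 = 29·189374 + 15
31: 5491861 = 31·177156 + 25
37: 5491861 = 37·148428 + 25
41: 5491861 = 41·133947 + 34
43: 5491861 = 43·127717 + 30
47: 5491861 = 47·116848 + 5
53: 5491861 = 53·103620 + 1
59: 5491861 = 59·93082 + 23
61: 5491861 = 61·90030 + 31
67: 5491861 = 67·81968 + 5
71: 5491861 = 71·77350 + 11
73: 5491861 = 73·75230 + 71
79: 5491861 = 79·69517 + 18
83: 5491861 = 83·66167

83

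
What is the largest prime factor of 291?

97

291 = 3 · 97
97 is prime.
So 291 = 3 · 97; the largest prime factor is 97.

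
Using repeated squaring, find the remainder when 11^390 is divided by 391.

11^1 ≡ 11 (mod 391)
11^2 ≡ 11^2 = 121 ≡ 121 (mod 391)
11^4 ≡ 121^2 = 14641 ≡ 174 (mod 391)
11^8 ≡ 174^2 = 30276 ≡ 169 (mod 391)
11^16 ≡ 169^2 = 28561 ≡ 18 (mod 391)
11^32 ≡ 18^2 = 324 ≡ 324 (mod 391)
11^64 ≡ 324^2 = 104976 ≡ 188 (mod 391)
11^128 ≡ 188^2 = 35344 ≡ 154 (mod 391)
11^256 ≡ 154^2 = 23716 ≡ 256 (mod 391)
390 = 256 + 128 + 4 + 2 in binary powers of 2.
So 11^390 ≡ 256 · 154 · 174 · 121 ≡ 110 (mod 391).
Since 110 ≠ 1, base 11 is a Fermat witness: 391 is composite.

110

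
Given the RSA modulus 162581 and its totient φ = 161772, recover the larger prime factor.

443

φ(n) = (p−1)(q−1) = n − (p+q) + 1, so p + q = 162581 − 161772 + 1 = 810.
p and q are the roots of t² − 810t + 162581 = 0.
Discriminant: 810² − 4·162581 = 656100 − 650324 = 5776; √5776 = 76.
q = (810 − 76)/2 = 367, p = (810 + 76)/2 = 443.
Check: 367 · 443 = 162581.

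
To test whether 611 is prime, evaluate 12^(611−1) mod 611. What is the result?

12^1 ≡ 12 (mod 611)
12^2 ≡ 12^2 = 144 ≡ 144 (mod 611)
12^4 ≡ 144^2 = 20736 ≡ 573 (mod 611)
12^8 ≡ 573^2 = 328329 ≡ 222 (mod 611)
12^16 ≡ 222^2 = 49284 ≡ 404 (mod 611)
12^32 ≡ 404^2 = 163216 ≡ 79 (mod 611)
12^64 ≡ 79^2 = 6241 ≡ 131 (mod 611)
12^128 ≡ 131^2 = 17161 ≡ 53 (mod 611)
12^256 ≡ 53^2 = 2809 ≡ 365 (mod 611)
12^512 ≡ 365^2 = 133225 ≡ 27 (mod 611)
610 = 512 + 64 + 32 + 2 in binary powers of 2.
So 12^610 ≡ 27 · 131 · 79 · 144 ≡ 118 (mod 611).
Since 118 ≠ 1, base 12 is a Fermat witness: 611 is composite.

118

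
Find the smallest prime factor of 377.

13

377 is odd.
Digit sum 17, not divisible by 3.
Ends in 7: not divisible by 5.
7: 377 = 7·53 + 6
11: 377 = 11·34 + 3
13: 377 = 13·29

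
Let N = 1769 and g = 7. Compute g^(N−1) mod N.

1154

7^1 ≡ 7 (mod 1769)
7^2 ≡ 7^2 = 49 ≡ 49 (mod 1769)
7^4 ≡ 49^2 = 2401 ≡ 632 (mod 1769)
7^8 ≡ 632^2 = 399424 ≡ 1399 (mod 1769)
7^16 ≡ 1399^2 = 1957201 ≡ 687 (mod 1769)
7^32 ≡ 687^2 = 471969 ≡ 1415 (mod 1769)
7^64 ≡ 1415^2 = 2002225 ≡ 1486 (mod 1769)
7^128 ≡ 1486^2 = 2208196 ≡ 484 (mod 1769)
7^256 ≡ 484^2 = 234256 ≡ 748 (mod 1769)
7^512 ≡ 748^2 = 559504 ≡ 500 (mod 1769)
7^1024 ≡ 500^2 = 250000 ≡ 571 (mod 1769)
1768 = 1024 + 512 + 128 + 64 + 32 + 8 in binary powers of 2.
So 7^1768 ≡ 571 · 500 · 484 · 1486 · 1415 · 1399 ≡ 1154 (mod 1769).
Since 1154 ≠ 1, base 7 is a Fermat witness: 1769 is composite.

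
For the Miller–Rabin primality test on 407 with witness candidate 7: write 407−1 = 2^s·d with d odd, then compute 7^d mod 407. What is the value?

407 − 1 = 406 = 2^1 · 203, so d = 203.
7^1 ≡ 7 (mod 407)
7^2 ≡ 7^2 = 49 ≡ 49 (mod 407)
7^4 ≡ 49^2 = 2401 ≡ 366 (mod 407)
7^8 ≡ 366^2 = 133956 ≡ 53 (mod 407)
7^16 ≡ 53^2 = 2809 ≡ 367 (mod 407)
7^32 ≡ 367^2 = 134689 ≡ 379 (mod 407)
7^64 ≡ 379^2 = 143641 ≡ 377 (mod 407)
7^128 ≡ 377^2 = 142129 ≡ 86 (mod 407)
203 = 128 + 64 + 8 + 2 + 1 in binary powers of 2.
So 7^203 ≡ 86 · 377 · 53 · 49 · 7 ≡ 46 (mod 407).
Squaring chain: 46; never reaches −1, so base 7 is a Miller–Rabin witness that 407 is composite.

46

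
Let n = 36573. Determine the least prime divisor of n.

36573 is odd.
Digit sum 24, divisible by 3.

3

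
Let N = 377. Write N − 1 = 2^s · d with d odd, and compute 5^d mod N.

138

377 − 1 = 376 = 2^3 · 47, so d = 47.
5^1 ≡ 5 (mod 377)
5^2 ≡ 5^2 = 25 ≡ 25 (mod 377)
5^4 ≡ 25^2 = 625 ≡ 248 (mod 377)
5^8 ≡ 248^2 = 61504 ≡ 53 (mod 377)
5^16 ≡ 53^2 = 2809 ≡ 170 (mod 377)
5^32 ≡ 170^2 = 28900 ≡ 248 (mod 377)
47 = 32 + 8 + 4 + 2 + 1 in binary powers of 2.
So 5^47 ≡ 248 · 53 · 248 · 25 · 5 ≡ 138 (mod 377).
Squaring chain: 138 → 194 → 313; never reaches −1, so base 5 is a Miller–Rabin witness that 377 is composite.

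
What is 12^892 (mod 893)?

12^1 ≡ 12 (mod 893)
12^2 ≡ 12^2 = 144 ≡ 144 (mod 893)
12^4 ≡ 144^2 = 20736 ≡ 197 (mod 893)
12^8 ≡ 197^2 = 38809 ≡ 410 (mod 893)
12^16 ≡ 410^2 = 168100 ≡ 216 (mod 893)
12^32 ≡ 216^2 = 46656 ≡ 220 (mod 893)
12^64 ≡ 220^2 = 48400 ≡ 178 (mod 893)
12^128 ≡ 178^2 = 31684 ≡ 429 (mod 893)
12^256 ≡ 429^2 = 184041 ≡ 83 (mod 893)
12^512 ≡ 83^2 = 6889 ≡ 638 (mod 893)
892 = 512 + 256 + 64 + 32 + 16 + 8 + 4 in binary powers of 2.
So 12^892 ≡ 638 · 83 · 178 · 220 · 216 · 410 · 197 ≡ 178 (mod 893).
Since 178 ≠ 1, base 12 is a Fermat witness: 893 is composite.

178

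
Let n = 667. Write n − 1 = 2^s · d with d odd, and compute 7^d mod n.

458

667 − 1 = 666 = 2^1 · 333, so d = 333.
7^1 ≡ 7 (mod 667)
7^2 ≡ 7^2 = 49 ≡ 49 (mod 667)
7^4 ≡ 49^2 = 2401 ≡ 400 (mod 667)
7^8 ≡ 400^2 = 160000 ≡ 587 (mod 667)
7^16 ≡ 587^2 = 344569 ≡ 397 (mod 667)
7^32 ≡ 397^2 = 157609 ≡ 197 (mod 667)
7^64 ≡ 197^2 = 38809 ≡ 123 (mod 667)
7^128 ≡ 123^2 = 15129 ≡ 455 (mod 667)
7^256 ≡ 455^2 = 207025 ≡ 255 (mod 667)
333 = 256 + 64 + 8 + 4 + 1 in binary powers of 2.
So 7^333 ≡ 255 · 123 · 587 · 400 · 7 ≡ 458 (mod 667).
Squaring chain: 458; never reaches −1, so base 7 is a Miller–Rabin witness that 667 is composite.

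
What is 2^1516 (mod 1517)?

756

2^1 ≡ 2 (mod 1517)
2^2 ≡ 2^2 = 4 ≡ 4 (mod 1517)
2^4 ≡ 4^2 = 16 ≡ 16 (mod 1517)
2^8 ≡ 16^2 = 256 ≡ 256 (mod 1517)
2^16 ≡ 256^2 = 65536 ≡ 305 (mod 1517)
2^32 ≡ 305^2 = 93025 ≡ 488 (mod 1517)
2^64 ≡ 488^2 = 238144 ≡ 1492 (mod 1517)
2^128 ≡ 1492^2 = 2226064 ≡ 625 (mod 1517)
2^256 ≡ 625^2 = 390625 ≡ 756 (mod 1517)
2^512 ≡ 756^2 = 571536 ≡ 1144 (mod 1517)
2^1024 ≡ 1144^2 = 1308736 ≡ 1082 (mod 1517)
1516 = 1024 + 256 + 128 + 64 + 32 + 8 + 4 in binary powers of 2.
So 2^1516 ≡ 1082 · 756 · 625 · 1492 · 488 · 256 · 16 ≡ 756 (mod 1517).
Since 756 ≠ 1, base 2 is a Fermat witness: 1517 is composite.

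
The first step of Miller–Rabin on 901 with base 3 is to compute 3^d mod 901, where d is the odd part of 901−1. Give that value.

734

901 − 1 = 900 = 2^2 · 225, so d = 225.
3^1 ≡ 3 (mod 901)
3^2 ≡ 3^2 = 9 ≡ 9 (mod 901)
3^4 ≡ 9^2 = 81 ≡ 81 (mod 901)
3^8 ≡ 81^2 = 6561 ≡ 254 (mod 901)
3^16 ≡ 254^2 = 64516 ≡ 545 (mod 901)
3^32 ≡ 545^2 = 297025 ≡ 596 (mod 901)
3^64 ≡ 596^2 = 355216 ≡ 222 (mod 901)
3^128 ≡ 222^2 = 49284 ≡ 630 (mod 901)
225 = 128 + 64 + 32 + 1 in binary powers of 2.
So 3^225 ≡ 630 · 222 · 596 · 3 ≡ 734 (mod 901).
Squaring chain: 734 → 859; never reaches −1, so base 3 is a Miller–Rabin witness that 901 is composite.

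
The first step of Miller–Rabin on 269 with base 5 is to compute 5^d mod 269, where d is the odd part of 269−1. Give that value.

1

269 − 1 = 268 = 2^2 · 67, so d = 67.
5^1 ≡ 5 (mod 269)
5^2 ≡ 5^2 = 25 ≡ 25 (mod 269)
5^4 ≡ 25^2 = 625 ≡ 87 (mod 269)
5^8 ≡ 87^2 = 7569 ≡ 37 (mod 269)
5^16 ≡ 37^2 = 1369 ≡ 24 (mod 269)
5^32 ≡ 24^2 = 576 ≡ 38 (mod 269)
5^64 ≡ 38^2 = 1444 ≡ 99 (mod 269)
67 = 64 + 2 + 1 in binary powers of 2.
So 5^67 ≡ 99 · 25 · 5 ≡ 1 (mod 269).
Since 5^d ≡ 1 (mod 269), base 5 does not prove 269 composite.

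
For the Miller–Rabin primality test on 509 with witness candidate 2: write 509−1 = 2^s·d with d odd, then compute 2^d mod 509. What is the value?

301

509 − 1 = 508 = 2^2 · 127, so d = 127.
2^1 ≡ 2 (mod 509)
2^2 ≡ 2^2 = 4 ≡ 4 (mod 509)
2^4 ≡ 4^2 = 16 ≡ 16 (mod 509)
2^8 ≡ 16^2 = 256 ≡ 256 (mod 509)
2^16 ≡ 256^2 = 65536 ≡ 384 (mod 509)
2^32 ≡ 384^2 = 147456 ≡ 355 (mod 509)
2^64 ≡ 355^2 = 126025 ≡ 302 (mod 509)
127 = 64 + 32 + 16 + 8 + 4 + 2 + 1 in binary powers of 2.
So 2^127 ≡ 302 · 355 · 384 · 256 · 16 · 4 · 2 ≡ 301 (mod 509).
Squaring chain: 301 → 508; reaches −1, so base 2 does not prove 509 composite.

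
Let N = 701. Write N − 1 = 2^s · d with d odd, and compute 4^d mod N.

700

701 − 1 = 700 = 2^2 · 175, so d = 175.
4^1 ≡ 4 (mod 701)
4^2 ≡ 4^2 = 16 ≡ 16 (mod 701)
4^4 ≡ 16^2 = 256 ≡ 256 (mod 701)
4^8 ≡ 256^2 = 65536 ≡ 343 (mod 701)
4^16 ≡ 343^2 = 117649 ≡ 582 (mod 701)
4^32 ≡ 582^2 = 338724 ≡ 141 (mod 701)
4^64 ≡ 141^2 = 19881 ≡ 253 (mod 701)
4^128 ≡ 253^2 = 64009 ≡ 218 (mod 701)
175 = 128 + 32 + 8 + 4 + 2 + 1 in binary powers of 2.
So 4^175 ≡ 218 · 141 · 343 · 256 · 16 · 4 ≡ 700 (mod 701).
Since 4^d ≡ 700 (mod 701), base 4 does not prove 701 composite.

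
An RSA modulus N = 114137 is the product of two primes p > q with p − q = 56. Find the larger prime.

Since p = q + 56, we have 114137 = q(q + 56), so q² + 56q − 114137 = 0.
Discriminant: 56² + 4·114137 = 3136 + 456548 = 459684; √459684 = 678.
q = (−56 + 678)/2 = 311, and p = q + 56 = 367.
Check: 311 · 367 = 114137.

367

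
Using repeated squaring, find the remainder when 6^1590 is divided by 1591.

517

6^1 ≡ 6 (mod 1591)
6^2 ≡ 6^2 = 36 ≡ 36 (mod 1591)
6^4 ≡ 36^2 = 1296 ≡ 1296 (mod 1591)
6^8 ≡ 1296^2 = 1679616 ≡ 1111 (mod 1591)
6^16 ≡ 1111^2 = 1234321 ≡ 1296 (mod 1591)
6^32 ≡ 1296^2 = 1679616 ≡ 1111 (mod 1591)
6^64 ≡ 1111^2 = 1234321 ≡ 1296 (mod 1591)
6^128 ≡ 1296^2 = 1679616 ≡ 1111 (mod 1591)
6^256 ≡ 1111^2 = 1234321 ≡ 1296 (mod 1591)
6^512 ≡ 1296^2 = 1679616 ≡ 1111 (mod 1591)
6^1024 ≡ 1111^2 = 1234321 ≡ 1296 (mod 1591)
1590 = 1024 + 512 + 32 + 16 + 4 + 2 in binary powers of 2.
So 6^1590 ≡ 1296 · 1111 · 1111 · 1296 · 1296 · 36 ≡ 517 (mod 1591).
Since 517 ≠ 1, base 6 is a Fermat witness: 1591 is composite.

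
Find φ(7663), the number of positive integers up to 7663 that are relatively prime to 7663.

7488

Factor: 7663 = 79 · 97.
φ(7663) = (79−1) · (97−1) = 78 · 96 = 7488.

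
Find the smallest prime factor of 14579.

61

14579 is odd.
Digit sum 26, not divisible by 3.
Ends in 9: not divisible by 5.
7: 14579 = 7·2082 + 5
11: 14579 = 11·1325 + 4
13: 14579 = 13·1121 + 6
17: 14579 = 17·857 + 10
19: 14579 = 19·767 + 6
23: 14579 = 23·633 + 20
29: 14579 = 29·502 + 21
31: 14579 = 31·470 + 9
37: 14579 = 37·394 + 1
41: 14579 = 41·355 + 24
43: 14579 = 43·339 + 2
47: 14579 = 47·310 + 9
53: 14579 = 53·275 + 4
59: 14579 = 59·247 + 6
61: 14579 = 61·239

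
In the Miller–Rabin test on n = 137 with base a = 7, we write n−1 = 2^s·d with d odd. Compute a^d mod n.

100

137 − 1 = 136 = 2^3 · 17, so d = 17.
7^1 ≡ 7 (mod 137)
7^2 ≡ 7^2 = 49 ≡ 49 (mod 137)
7^4 ≡ 49^2 = 2401 ≡ 72 (mod 137)
7^8 ≡ 72^2 = 5184 ≡ 115 (mod 137)
7^16 ≡ 115^2 = 13225 ≡ 73 (mod 137)
17 = 16 + 1 in binary powers of 2.
So 7^17 ≡ 73 · 7 ≡ 100 (mod 137).
Squaring chain: 100 → 136 → 1; reaches −1, so base 7 does not prove 137 composite.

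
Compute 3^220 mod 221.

3^1 ≡ 3 (mod 221)
3^2 ≡ 3^2 = 9 ≡ 9 (mod 221)
3^4 ≡ 9^2 = 81 ≡ 81 (mod 221)
3^8 ≡ 81^2 = 6561 ≡ 152 (mod 221)
3^16 ≡ 152^2 = 23104 ≡ 120 (mod 221)
3^32 ≡ 120^2 = 14400 ≡ 35 (mod 221)
3^64 ≡ 35^2 = 1225 ≡ 120 (mod 221)
3^128 ≡ 120^2 = 14400 ≡ 35 (mod 221)
220 = 128 + 64 + 16 + 8 + 4 in binary powers of 2.
So 3^220 ≡ 35 · 120 · 120 · 152 · 81 ≡ 55 (mod 221).
Since 55 ≠ 1, base 3 is a Fermat witness: 221 is composite.

55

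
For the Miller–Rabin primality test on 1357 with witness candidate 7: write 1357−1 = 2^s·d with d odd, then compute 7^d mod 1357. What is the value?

84

1357 − 1 = 1356 = 2^2 · 339, so d = 339.
7^1 ≡ 7 (mod 1357)
7^2 ≡ 7^2 = 49 ≡ 49 (mod 1357)
7^4 ≡ 49^2 = 2401 ≡ 1044 (mod 1357)
7^8 ≡ 1044^2 = 1089936 ≡ 265 (mod 1357)
7^16 ≡ 265^2 = 70225 ≡ 1018 (mod 1357)
7^32 ≡ 1018^2 = 1036324 ≡ 933 (mod 1357)
7^64 ≡ 933^2 = 870489 ≡ 652 (mod 1357)
7^128 ≡ 652^2 = 425104 ≡ 363 (mod 1357)
7^256 ≡ 363^2 = 131769 ≡ 140 (mod 1357)
339 = 256 + 64 + 16 + 2 + 1 in binary powers of 2.
So 7^339 ≡ 140 · 652 · 1018 · 49 · 7 ≡ 84 (mod 1357).
Squaring chain: 84 → 271; never reaches −1, so base 7 is a Miller–Rabin witness that 1357 is composite.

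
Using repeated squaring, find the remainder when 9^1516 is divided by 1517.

9^1 ≡ 9 (mod 1517)
9^2 ≡ 9^2 = 81 ≡ 81 (mod 1517)
9^4 ≡ 81^2 = 6561 ≡ 493 (mod 1517)
9^8 ≡ 493^2 = 243049 ≡ 329 (mod 1517)
9^16 ≡ 329^2 = 108241 ≡ 534 (mod 1517)
9^32 ≡ 534^2 = 285156 ≡ 1477 (mod 1517)
9^64 ≡ 1477^2 = 2181529 ≡ 83 (mod 1517)
9^128 ≡ 83^2 = 6889 ≡ 821 (mod 1517)
9^256 ≡ 821^2 = 674041 ≡ 493 (mod 1517)
9^512 ≡ 493^2 = 243049 ≡ 329 (mod 1517)
9^1024 ≡ 329^2 = 108241 ≡ 534 (mod 1517)
1516 = 1024 + 256 + 128 + 64 + 32 + 8 + 4 in binary powers of 2.
So 9^1516 ≡ 534 · 493 · 821 · 83 · 1477 · 329 · 493 ≡ 493 (mod 1517).
Since 493 ≠ 1, base 9 is a Fermat witness: 1517 is composite.

493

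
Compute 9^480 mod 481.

9^1 ≡ 9 (mod 481)
9^2 ≡ 9^2 = 81 ≡ 81 (mod 481)
9^4 ≡ 81^2 = 6561 ≡ 308 (mod 481)
9^8 ≡ 308^2 = 94864 ≡ 107 (mod 481)
9^16 ≡ 107^2 = 11449 ≡ 386 (mod 481)
9^32 ≡ 386^2 = 148996 ≡ 367 (mod 481)
9^64 ≡ 367^2 = 134689 ≡ 9 (mod 481)
9^128 ≡ 9^2 = 81 ≡ 81 (mod 481)
9^256 ≡ 81^2 = 6561 ≡ 308 (mod 481)
480 = 256 + 128 + 64 + 32 in binary powers of 2.
So 9^480 ≡ 308 · 81 · 9 · 367 ≡ 248 (mod 481).
Since 248 ≠ 1, base 9 is a Fermat witness: 481 is composite.

248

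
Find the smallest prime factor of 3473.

3473 is odd.
Digit sum 17, not divisible by 3.
Ends in 3: not divisible by 5.
7: 3473 = 7·496 + 1
11: 3473 = 11·315 + 8
13: 3473 = 13·267 + 2
17: 3473 = 17·204 + 5
19: 3473 = 19·182 + 15
23: 3473 = 23·151

23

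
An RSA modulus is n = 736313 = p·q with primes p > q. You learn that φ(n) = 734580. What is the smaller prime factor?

φ(n) = (p−1)(q−1) = n − (p+q) + 1, so p + q = 736313 − 734580 + 1 = 1734.
p and q are the roots of t² − 1734t + 736313 = 0.
Discriminant: 1734² − 4·736313 = 3006756 − 2945252 = 61504; √61504 = 248.
q = (1734 − 248)/2 = 743, p = (1734 + 248)/2 = 991.
Check: 743 · 991 = 736313.

743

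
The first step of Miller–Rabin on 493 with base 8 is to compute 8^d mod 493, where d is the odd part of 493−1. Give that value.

206

493 − 1 = 492 = 2^2 · 123, so d = 123.
8^1 ≡ 8 (mod 493)
8^2 ≡ 8^2 = 64 ≡ 64 (mod 493)
8^4 ≡ 64^2 = 4096 ≡ 152 (mod 493)
8^8 ≡ 152^2 = 23104 ≡ 426 (mod 493)
8^16 ≡ 426^2 = 181476 ≡ 52 (mod 493)
8^32 ≡ 52^2 = 2704 ≡ 239 (mod 493)
8^64 ≡ 239^2 = 57121 ≡ 426 (mod 493)
123 = 64 + 32 + 16 + 8 + 2 + 1 in binary powers of 2.
So 8^123 ≡ 426 · 239 · 52 · 426 · 64 · 8 ≡ 206 (mod 493).
Squaring chain: 206 → 38; never reaches −1, so base 8 is a Miller–Rabin witness that 493 is composite.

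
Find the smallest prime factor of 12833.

12833 is odd.
Digit sum 17, not divisible by 3.
Ends in 3: not divisible by 5.
7: 12833 = 7·1833 + 2
11: 12833 = 11·1166 + 7
13: 12833 = 13·987 + 2
17: 12833 = 17·754 + 15
19: 12833 = 19·675 + 8
23: 12833 = 23·557 + 22
29: 12833 = 29·442 + 15
31: 12833 = 31·413 + 30
37: 12833 = 37·346 + 31
41: 12833 = 41·313

41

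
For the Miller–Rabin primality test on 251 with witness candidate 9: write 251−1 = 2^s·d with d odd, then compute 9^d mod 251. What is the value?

1

251 − 1 = 250 = 2^1 · 125, so d = 125.
9^1 ≡ 9 (mod 251)
9^2 ≡ 9^2 = 81 ≡ 81 (mod 251)
9^4 ≡ 81^2 = 6561 ≡ 35 (mod 251)
9^8 ≡ 35^2 = 1225 ≡ 221 (mod 251)
9^16 ≡ 221^2 = 48841 ≡ 147 (mod 251)
9^32 ≡ 147^2 = 21609 ≡ 23 (mod 251)
9^64 ≡ 23^2 = 529 ≡ 27 (mod 251)
125 = 64 + 32 + 16 + 8 + 4 + 1 in binary powers of 2.
So 9^125 ≡ 27 · 23 · 147 · 221 · 35 · 9 ≡ 1 (mod 251).
Since 9^d ≡ 1 (mod 251), base 9 does not prove 251 composite.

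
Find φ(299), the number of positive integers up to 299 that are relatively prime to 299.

264

Factor: 299 = 13 · 23.
φ(299) = (13−1) · (23−1) = 12 · 22 = 264.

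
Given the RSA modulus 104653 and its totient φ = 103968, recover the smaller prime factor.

229

φ(n) = (p−1)(q−1) = n − (p+q) + 1, so p + q = 104653 − 103968 + 1 = 686.
p and q are the roots of t² − 686t + 104653 = 0.
Discriminant: 686² − 4·104653 = 470596 − 418612 = 51984; √51984 = 228.
q = (686 − 228)/2 = 229, p = (686 + 228)/2 = 457.
Check: 229 · 457 = 104653.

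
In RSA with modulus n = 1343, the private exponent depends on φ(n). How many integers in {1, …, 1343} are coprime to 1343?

1248

Factor: 1343 = 17 · 79.
φ(1343) = (17−1) · (79−1) = 16 · 78 = 1248.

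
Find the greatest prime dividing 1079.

83

1079 = 13 · 83
83 is prime.
So 1079 = 13 · 83; the largest prime factor is 83.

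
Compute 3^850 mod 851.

303

3^1 ≡ 3 (mod 851)
3^2 ≡ 3^2 = 9 ≡ 9 (mod 851)
3^4 ≡ 9^2 = 81 ≡ 81 (mod 851)
3^8 ≡ 81^2 = 6561 ≡ 604 (mod 851)
3^16 ≡ 604^2 = 364816 ≡ 588 (mod 851)
3^32 ≡ 588^2 = 345744 ≡ 238 (mod 851)
3^64 ≡ 238^2 = 56644 ≡ 478 (mod 851)
3^128 ≡ 478^2 = 228484 ≡ 416 (mod 851)
3^256 ≡ 416^2 = 173056 ≡ 303 (mod 851)
3^512 ≡ 303^2 = 91809 ≡ 752 (mod 851)
850 = 512 + 256 + 64 + 16 + 2 in binary powers of 2.
So 3^850 ≡ 752 · 303 · 478 · 588 · 9 ≡ 303 (mod 851).
Since 303 ≠ 1, base 3 is a Fermat witness: 851 is composite.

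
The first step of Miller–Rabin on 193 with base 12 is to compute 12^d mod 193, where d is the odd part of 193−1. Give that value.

184

193 − 1 = 192 = 2^6 · 3, so d = 3.
12^1 ≡ 12 (mod 193)
12^2 ≡ 12^2 = 144 ≡ 144 (mod 193)
3 = 2 + 1 in binary powers of 2.
So 12^3 ≡ 144 · 12 ≡ 184 (mod 193).
Squaring chain: 184 → 81 → 192 → 1 → 1 → 1; reaches −1, so base 12 does not prove 193 composite.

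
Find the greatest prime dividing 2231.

2231 = 23 · 97
97 is prime.
So 2231 = 23 · 97; the largest prime factor is 97.

97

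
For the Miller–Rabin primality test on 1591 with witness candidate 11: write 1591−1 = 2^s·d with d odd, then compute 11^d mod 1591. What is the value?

1591 − 1 = 1590 = 2^1 · 795, so d = 795.
11^1 ≡ 11 (mod 1591)
11^2 ≡ 11^2 = 121 ≡ 121 (mod 1591)
11^4 ≡ 121^2 = 14641 ≡ 322 (mod 1591)
11^8 ≡ 322^2 = 103684 ≡ 269 (mod 1591)
11^16 ≡ 269^2 = 72361 ≡ 766 (mod 1591)
11^32 ≡ 766^2 = 586756 ≡ 1268 (mod 1591)
11^64 ≡ 1268^2 = 1607824 ≡ 914 (mod 1591)
11^128 ≡ 914^2 = 835396 ≡ 121 (mod 1591)
11^256 ≡ 121^2 = 14641 ≡ 322 (mod 1591)
11^512 ≡ 322^2 = 103684 ≡ 269 (mod 1591)
795 = 512 + 256 + 16 + 8 + 2 + 1 in binary powers of 2.
So 11^795 ≡ 269 · 322 · 766 · 269 · 121 · 11 ≡ 924 (mod 1591).
Squaring chain: 924; never reaches −1, so base 11 is a Miller–Rabin witness that 1591 is composite.

924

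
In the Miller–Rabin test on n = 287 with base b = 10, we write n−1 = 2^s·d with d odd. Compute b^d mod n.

180

287 − 1 = 286 = 2^1 · 143, so d = 143.
10^1 ≡ 10 (mod 287)
10^2 ≡ 10^2 = 100 ≡ 100 (mod 287)
10^4 ≡ 100^2 = 10000 ≡ 242 (mod 287)
10^8 ≡ 242^2 = 58564 ≡ 16 (mod 287)
10^16 ≡ 16^2 = 256 ≡ 256 (mod 287)
10^32 ≡ 256^2 = 65536 ≡ 100 (mod 287)
10^64 ≡ 100^2 = 10000 ≡ 242 (mod 287)
10^128 ≡ 242^2 = 58564 ≡ 16 (mod 287)
143 = 128 + 8 + 4 + 2 + 1 in binary powers of 2.
So 10^143 ≡ 16 · 16 · 242 · 100 · 10 ≡ 180 (mod 287).
Squaring chain: 180; never reaches −1, so base 10 is a Miller–Rabin witness that 287 is composite.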